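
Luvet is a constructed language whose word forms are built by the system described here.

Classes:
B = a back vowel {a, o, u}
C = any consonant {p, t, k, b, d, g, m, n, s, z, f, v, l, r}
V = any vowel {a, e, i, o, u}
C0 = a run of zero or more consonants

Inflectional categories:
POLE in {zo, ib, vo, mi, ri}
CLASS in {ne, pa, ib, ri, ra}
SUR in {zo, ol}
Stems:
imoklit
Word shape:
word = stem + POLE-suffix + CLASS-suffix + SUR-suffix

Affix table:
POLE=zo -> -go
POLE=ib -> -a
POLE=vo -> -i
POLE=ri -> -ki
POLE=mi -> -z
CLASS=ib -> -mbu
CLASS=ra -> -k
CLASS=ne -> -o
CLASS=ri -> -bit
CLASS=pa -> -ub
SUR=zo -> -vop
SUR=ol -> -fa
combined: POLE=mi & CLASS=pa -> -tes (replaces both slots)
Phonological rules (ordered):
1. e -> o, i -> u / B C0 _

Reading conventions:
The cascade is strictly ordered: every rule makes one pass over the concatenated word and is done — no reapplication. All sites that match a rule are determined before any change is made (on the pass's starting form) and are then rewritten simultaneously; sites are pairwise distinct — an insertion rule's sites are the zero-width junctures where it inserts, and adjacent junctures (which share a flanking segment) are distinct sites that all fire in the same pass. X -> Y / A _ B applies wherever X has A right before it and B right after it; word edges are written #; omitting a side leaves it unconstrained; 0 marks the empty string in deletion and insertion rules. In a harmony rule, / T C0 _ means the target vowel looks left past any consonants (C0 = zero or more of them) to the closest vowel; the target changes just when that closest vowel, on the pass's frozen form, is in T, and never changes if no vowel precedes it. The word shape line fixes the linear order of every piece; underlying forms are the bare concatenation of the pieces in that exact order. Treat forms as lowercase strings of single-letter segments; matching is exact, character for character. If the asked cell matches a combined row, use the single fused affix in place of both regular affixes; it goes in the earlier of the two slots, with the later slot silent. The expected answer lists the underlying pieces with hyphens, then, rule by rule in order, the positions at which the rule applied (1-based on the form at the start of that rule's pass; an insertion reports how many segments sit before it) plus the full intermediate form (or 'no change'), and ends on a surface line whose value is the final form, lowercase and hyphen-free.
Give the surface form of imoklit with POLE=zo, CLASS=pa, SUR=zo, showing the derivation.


underlying: imoklit-go-ub-vop
1. e -> o, i -> u / B C0 _: fires at position(s) 6: imoklutgoubvop
surface: imoklutgoubvop


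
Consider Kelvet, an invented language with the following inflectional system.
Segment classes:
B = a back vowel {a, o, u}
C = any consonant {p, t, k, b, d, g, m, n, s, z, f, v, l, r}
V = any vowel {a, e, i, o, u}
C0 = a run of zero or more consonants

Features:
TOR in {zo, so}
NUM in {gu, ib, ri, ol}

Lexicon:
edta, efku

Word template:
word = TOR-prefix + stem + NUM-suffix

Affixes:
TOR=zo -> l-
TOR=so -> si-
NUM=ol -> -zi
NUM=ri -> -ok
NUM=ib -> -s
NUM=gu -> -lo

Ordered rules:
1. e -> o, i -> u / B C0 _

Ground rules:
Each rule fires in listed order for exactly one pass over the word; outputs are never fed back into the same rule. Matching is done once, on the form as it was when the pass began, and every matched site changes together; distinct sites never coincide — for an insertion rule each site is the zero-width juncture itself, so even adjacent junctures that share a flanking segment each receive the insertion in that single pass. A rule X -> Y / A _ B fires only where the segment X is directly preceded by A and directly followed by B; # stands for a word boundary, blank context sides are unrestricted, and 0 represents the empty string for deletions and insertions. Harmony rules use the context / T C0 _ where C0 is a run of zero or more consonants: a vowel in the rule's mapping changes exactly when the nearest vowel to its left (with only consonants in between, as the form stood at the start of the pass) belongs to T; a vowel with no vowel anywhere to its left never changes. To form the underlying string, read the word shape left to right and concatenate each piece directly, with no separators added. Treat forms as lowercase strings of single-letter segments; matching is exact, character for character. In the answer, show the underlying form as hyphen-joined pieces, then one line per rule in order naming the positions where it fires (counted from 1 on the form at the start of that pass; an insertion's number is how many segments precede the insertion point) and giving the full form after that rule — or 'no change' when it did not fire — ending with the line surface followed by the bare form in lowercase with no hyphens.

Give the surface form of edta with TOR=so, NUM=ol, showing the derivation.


underlying: si-edta-zi
1. e -> o, i -> u / B C0 _: fires at position(s) 8: siedtazu
surface: siedtazu


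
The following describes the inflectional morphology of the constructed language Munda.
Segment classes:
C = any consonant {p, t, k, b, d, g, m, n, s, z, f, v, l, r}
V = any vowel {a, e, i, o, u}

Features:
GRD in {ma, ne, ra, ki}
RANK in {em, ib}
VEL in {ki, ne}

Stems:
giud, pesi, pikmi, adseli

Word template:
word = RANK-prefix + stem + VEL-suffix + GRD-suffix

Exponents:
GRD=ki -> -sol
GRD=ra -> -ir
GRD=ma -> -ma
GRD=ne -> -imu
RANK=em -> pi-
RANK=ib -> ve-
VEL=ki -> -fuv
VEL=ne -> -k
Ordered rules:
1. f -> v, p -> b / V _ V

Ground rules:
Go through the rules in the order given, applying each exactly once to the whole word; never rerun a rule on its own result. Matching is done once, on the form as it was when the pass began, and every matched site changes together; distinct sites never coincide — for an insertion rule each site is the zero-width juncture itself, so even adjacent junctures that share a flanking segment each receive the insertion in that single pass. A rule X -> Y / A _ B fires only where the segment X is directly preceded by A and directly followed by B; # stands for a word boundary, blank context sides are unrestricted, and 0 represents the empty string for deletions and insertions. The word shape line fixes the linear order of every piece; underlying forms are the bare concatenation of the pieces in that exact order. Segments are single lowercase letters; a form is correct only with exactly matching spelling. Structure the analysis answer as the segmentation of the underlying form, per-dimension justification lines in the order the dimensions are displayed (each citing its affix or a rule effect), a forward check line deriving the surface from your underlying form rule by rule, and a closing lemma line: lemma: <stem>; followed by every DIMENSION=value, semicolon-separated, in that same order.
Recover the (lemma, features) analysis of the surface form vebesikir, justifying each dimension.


underlying: ve-pesi-k-ir
GRD=ra - signalled by the affix -ir
RANK=ib - signalled by the affix ve-
VEL=ne - signalled by the affix -k
check: vepesikir -> vebesikir
lemma: pesi; GRD=ra; RANK=ib; VEL=ne


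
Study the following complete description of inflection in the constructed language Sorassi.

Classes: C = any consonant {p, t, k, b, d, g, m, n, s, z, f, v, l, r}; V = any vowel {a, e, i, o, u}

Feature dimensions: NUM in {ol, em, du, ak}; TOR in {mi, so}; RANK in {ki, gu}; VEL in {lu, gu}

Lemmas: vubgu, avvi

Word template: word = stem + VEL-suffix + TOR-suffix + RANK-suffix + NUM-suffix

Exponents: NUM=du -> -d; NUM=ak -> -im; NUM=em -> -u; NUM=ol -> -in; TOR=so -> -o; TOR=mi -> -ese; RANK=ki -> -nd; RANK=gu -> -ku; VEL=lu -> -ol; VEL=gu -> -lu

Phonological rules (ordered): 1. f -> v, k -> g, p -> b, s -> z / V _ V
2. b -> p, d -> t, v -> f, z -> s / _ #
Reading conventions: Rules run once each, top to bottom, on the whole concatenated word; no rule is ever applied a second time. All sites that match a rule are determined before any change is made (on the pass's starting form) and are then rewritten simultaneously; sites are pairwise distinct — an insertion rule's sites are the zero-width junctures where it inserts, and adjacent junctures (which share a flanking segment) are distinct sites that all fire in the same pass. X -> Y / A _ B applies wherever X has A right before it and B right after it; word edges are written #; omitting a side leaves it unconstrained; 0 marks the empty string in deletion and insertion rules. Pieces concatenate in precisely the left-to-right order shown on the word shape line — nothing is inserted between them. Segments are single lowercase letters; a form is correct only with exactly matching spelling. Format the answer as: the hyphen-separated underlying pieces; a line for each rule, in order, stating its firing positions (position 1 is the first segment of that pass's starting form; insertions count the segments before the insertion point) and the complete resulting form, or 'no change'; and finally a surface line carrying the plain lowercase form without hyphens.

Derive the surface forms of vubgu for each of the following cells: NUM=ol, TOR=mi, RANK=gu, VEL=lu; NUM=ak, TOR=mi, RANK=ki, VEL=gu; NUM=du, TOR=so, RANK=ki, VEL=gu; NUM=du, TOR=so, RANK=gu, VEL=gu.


cell NUM=ol, TOR=mi, RANK=gu, VEL=lu:
underlying: vubgu-ol-ese-ku-in
1. f -> v, k -> g, p -> b, s -> z / V _ V: fires at position(s) 9, 11: vubguolezeguin
2. b -> p, d -> t, v -> f, z -> s / _ #: no change
surface: vubguolezeguin

cell NUM=ak, TOR=mi, RANK=ki, VEL=gu:
underlying: vubgu-lu-ese-nd-im
1. f -> v, k -> g, p -> b, s -> z / V _ V: fires at position(s) 9: vubguluezendim
2. b -> p, d -> t, v -> f, z -> s / _ #: no change
surface: vubguluezendim

cell NUM=du, TOR=so, RANK=ki, VEL=gu:
underlying: vubgu-lu-o-nd-d
1. f -> v, k -> g, p -> b, s -> z / V _ V: no change
2. b -> p, d -> t, v -> f, z -> s / _ #: fires at position(s) 11: vubguluondt
surface: vubguluondt

cell NUM=du, TOR=so, RANK=gu, VEL=gu:
underlying: vubgu-lu-o-ku-d
1. f -> v, k -> g, p -> b, s -> z / V _ V: fires at position(s) 9: vubguluogud
2. b -> p, d -> t, v -> f, z -> s / _ #: fires at position(s) 11: vubguluogut
surface: vubguluogut


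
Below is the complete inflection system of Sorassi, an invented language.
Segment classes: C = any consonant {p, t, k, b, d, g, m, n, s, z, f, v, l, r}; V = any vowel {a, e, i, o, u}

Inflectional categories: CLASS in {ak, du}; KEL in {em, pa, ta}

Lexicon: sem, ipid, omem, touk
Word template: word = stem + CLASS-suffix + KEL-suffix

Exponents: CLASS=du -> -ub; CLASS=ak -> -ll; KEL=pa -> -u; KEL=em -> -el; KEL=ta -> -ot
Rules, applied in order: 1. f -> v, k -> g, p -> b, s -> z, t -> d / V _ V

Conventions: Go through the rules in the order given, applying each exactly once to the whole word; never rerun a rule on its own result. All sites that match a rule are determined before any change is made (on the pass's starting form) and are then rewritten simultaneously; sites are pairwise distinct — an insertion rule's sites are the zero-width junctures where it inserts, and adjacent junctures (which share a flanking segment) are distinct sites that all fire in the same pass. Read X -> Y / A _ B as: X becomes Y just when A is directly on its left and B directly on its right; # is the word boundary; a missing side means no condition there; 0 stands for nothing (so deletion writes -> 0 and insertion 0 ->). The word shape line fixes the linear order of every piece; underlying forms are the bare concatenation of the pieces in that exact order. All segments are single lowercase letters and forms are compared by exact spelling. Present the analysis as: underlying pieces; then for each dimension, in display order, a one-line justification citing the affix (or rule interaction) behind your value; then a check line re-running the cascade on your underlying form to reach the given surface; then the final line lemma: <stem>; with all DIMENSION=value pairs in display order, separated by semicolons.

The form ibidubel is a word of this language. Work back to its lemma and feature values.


underlying: ipid-ub-el
CLASS=du - signalled by the affix -ub
KEL=em - signalled by the affix -el
check: ipidubel -> ibidubel
lemma: ipid; CLASS=du; KEL=em


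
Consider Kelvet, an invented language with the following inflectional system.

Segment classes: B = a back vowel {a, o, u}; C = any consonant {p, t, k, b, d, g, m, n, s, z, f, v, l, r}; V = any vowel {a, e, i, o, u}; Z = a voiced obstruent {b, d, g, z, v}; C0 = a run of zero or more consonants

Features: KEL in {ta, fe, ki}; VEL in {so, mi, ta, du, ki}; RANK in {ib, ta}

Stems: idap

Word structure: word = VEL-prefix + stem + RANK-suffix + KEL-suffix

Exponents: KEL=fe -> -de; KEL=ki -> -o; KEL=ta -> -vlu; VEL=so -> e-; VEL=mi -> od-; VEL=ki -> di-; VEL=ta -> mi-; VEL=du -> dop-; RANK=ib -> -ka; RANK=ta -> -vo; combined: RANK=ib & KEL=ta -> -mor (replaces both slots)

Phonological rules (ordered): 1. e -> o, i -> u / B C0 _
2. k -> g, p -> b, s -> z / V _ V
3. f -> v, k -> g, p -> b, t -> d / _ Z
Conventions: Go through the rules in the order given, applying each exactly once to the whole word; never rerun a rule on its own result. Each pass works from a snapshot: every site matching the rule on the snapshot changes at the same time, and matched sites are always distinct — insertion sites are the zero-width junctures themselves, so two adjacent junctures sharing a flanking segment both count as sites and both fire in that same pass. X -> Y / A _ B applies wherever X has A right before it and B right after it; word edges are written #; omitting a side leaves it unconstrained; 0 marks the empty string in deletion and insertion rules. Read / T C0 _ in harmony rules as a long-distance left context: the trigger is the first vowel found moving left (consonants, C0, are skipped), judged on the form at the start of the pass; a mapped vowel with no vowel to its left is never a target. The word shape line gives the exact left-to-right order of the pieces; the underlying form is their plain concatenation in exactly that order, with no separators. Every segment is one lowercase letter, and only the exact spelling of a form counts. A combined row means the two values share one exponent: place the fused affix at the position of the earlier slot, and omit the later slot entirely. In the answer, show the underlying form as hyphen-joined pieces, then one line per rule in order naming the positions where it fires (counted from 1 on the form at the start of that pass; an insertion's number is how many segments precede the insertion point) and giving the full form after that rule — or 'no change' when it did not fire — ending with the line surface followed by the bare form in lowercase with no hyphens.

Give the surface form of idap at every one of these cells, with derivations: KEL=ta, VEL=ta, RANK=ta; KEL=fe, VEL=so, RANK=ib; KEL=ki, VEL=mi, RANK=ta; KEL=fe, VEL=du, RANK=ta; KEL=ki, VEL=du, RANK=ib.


cell KEL=ta, VEL=ta, RANK=ta:
underlying: mi-idap-vo-vlu
1. e -> o, i -> u / B C0 _: no change
2. k -> g, p -> b, s -> z / V _ V: no change
3. f -> v, k -> g, p -> b, t -> d / _ Z: fires at position(s) 6: miidabvovlu
surface: miidabvovlu

cell KEL=fe, VEL=so, RANK=ib:
underlying: e-idap-ka-de
1. e -> o, i -> u / B C0 _: fires at position(s) 9: eidapkado
2. k -> g, p -> b, s -> z / V _ V: no change
3. f -> v, k -> g, p -> b, t -> d / _ Z: no change
surface: eidapkado

cell KEL=ki, VEL=mi, RANK=ta:
underlying: od-idap-vo-o
1. e -> o, i -> u / B C0 _: fires at position(s) 3: odudapvoo
2. k -> g, p -> b, s -> z / V _ V: no change
3. f -> v, k -> g, p -> b, t -> d / _ Z: fires at position(s) 6: odudabvoo
surface: odudabvoo

cell KEL=fe, VEL=du, RANK=ta:
underlying: dop-idap-vo-de
1. e -> o, i -> u / B C0 _: fires at position(s) 4, 11: dopudapvodo
2. k -> g, p -> b, s -> z / V _ V: fires at position(s) 3: dobudapvodo
3. f -> v, k -> g, p -> b, t -> d / _ Z: fires at position(s) 7: dobudabvodo
surface: dobudabvodo

cell KEL=ki, VEL=du, RANK=ib:
underlying: dop-idap-ka-o
1. e -> o, i -> u / B C0 _: fires at position(s) 4: dopudapkao
2. k -> g, p -> b, s -> z / V _ V: fires at position(s) 3: dobudapkao
3. f -> v, k -> g, p -> b, t -> d / _ Z: no change
surface: dobudapkao


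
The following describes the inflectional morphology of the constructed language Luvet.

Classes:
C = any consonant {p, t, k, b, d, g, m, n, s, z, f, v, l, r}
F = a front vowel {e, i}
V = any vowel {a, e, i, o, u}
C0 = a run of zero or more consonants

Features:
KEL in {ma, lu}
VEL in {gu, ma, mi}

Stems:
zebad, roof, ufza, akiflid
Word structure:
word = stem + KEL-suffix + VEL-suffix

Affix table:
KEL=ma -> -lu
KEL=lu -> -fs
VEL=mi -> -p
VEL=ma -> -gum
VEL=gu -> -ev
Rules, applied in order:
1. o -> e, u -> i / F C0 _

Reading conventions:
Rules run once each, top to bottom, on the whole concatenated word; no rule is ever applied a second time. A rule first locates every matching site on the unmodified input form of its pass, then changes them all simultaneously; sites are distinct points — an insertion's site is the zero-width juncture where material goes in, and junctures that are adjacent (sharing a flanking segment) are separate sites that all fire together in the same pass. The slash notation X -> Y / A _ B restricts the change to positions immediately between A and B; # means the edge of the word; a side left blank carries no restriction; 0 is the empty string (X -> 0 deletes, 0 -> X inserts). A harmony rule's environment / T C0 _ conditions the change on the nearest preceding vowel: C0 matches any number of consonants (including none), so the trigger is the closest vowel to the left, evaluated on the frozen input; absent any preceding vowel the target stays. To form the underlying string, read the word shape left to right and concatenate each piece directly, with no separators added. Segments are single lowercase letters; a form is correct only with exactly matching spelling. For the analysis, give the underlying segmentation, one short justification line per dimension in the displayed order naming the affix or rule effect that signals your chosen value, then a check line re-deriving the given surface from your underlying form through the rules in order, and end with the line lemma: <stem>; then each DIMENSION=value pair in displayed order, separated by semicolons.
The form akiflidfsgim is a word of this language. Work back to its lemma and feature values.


underlying: akiflid-fs-gum
KEL=lu - signalled by the affix -fs
VEL=ma - signalled by the affix -gum
check: akiflidfsgum -> akiflidfsgim
lemma: akiflid; KEL=lu; VEL=ma


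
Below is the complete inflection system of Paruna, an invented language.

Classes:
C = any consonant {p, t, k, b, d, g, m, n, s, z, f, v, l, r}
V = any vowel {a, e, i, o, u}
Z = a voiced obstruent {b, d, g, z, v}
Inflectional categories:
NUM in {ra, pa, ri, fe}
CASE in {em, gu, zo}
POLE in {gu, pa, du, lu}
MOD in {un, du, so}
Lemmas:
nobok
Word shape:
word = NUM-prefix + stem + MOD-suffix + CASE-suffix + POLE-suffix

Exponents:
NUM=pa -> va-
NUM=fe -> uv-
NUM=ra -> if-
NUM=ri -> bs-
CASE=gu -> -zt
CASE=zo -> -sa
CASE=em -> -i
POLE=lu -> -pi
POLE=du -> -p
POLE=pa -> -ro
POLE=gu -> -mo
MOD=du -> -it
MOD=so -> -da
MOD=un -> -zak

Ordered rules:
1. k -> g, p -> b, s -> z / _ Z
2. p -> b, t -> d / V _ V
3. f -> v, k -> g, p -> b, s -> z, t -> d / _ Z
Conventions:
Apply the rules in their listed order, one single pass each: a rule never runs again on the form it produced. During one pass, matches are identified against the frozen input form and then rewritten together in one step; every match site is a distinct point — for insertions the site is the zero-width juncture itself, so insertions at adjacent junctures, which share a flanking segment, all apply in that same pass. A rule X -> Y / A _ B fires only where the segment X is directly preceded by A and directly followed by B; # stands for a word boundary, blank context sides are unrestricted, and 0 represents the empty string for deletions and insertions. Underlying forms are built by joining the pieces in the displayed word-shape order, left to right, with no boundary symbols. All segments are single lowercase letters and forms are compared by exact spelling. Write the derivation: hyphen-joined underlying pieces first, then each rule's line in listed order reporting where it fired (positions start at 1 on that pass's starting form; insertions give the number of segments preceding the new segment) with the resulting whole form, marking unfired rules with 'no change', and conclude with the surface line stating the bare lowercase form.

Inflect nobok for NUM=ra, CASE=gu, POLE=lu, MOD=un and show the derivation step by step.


underlying: if-nobok-zak-zt-pi
1. k -> g, p -> b, s -> z / _ Z: fires at position(s) 7, 10: ifnobogzagztpi
2. p -> b, t -> d / V _ V: no change
3. f -> v, k -> g, p -> b, s -> z, t -> d / _ Z: no change
surface: ifnobogzagztpi


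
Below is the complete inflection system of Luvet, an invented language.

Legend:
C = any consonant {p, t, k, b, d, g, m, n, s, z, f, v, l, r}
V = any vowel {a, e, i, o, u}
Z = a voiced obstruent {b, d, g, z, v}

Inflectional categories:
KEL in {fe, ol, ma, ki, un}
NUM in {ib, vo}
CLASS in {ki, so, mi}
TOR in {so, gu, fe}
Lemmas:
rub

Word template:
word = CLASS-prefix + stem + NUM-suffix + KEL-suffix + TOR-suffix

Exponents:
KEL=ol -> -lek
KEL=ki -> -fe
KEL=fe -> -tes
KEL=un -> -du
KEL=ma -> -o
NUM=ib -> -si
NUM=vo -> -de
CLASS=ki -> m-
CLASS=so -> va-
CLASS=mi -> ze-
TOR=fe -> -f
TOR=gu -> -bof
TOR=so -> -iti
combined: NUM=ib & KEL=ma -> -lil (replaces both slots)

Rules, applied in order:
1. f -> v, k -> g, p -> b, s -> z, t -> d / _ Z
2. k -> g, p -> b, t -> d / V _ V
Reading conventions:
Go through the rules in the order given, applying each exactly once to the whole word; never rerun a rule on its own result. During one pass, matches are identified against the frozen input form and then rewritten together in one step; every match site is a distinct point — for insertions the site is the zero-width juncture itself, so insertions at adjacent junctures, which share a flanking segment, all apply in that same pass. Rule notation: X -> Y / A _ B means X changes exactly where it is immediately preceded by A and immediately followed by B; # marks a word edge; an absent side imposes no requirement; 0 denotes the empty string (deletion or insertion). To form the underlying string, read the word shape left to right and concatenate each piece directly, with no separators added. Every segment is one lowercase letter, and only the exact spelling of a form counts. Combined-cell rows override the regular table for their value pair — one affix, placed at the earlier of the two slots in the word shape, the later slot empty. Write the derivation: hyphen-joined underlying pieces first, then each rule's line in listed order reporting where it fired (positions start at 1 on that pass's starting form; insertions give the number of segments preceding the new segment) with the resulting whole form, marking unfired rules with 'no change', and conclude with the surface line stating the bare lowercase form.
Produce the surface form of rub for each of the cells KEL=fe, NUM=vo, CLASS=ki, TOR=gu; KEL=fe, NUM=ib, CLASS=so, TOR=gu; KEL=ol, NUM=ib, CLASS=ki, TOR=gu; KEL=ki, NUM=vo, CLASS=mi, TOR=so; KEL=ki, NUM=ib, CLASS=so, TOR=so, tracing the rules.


cell KEL=fe, NUM=vo, CLASS=ki, TOR=gu:
underlying: m-rub-de-tes-bof
1. f -> v, k -> g, p -> b, s -> z, t -> d / _ Z: fires at position(s) 9: mrubdetezbof
2. k -> g, p -> b, t -> d / V _ V: fires at position(s) 7: mrubdedezbof
surface: mrubdedezbof

cell KEL=fe, NUM=ib, CLASS=so, TOR=gu:
underlying: va-rub-si-tes-bof
1. f -> v, k -> g, p -> b, s -> z, t -> d / _ Z: fires at position(s) 10: varubsitezbof
2. k -> g, p -> b, t -> d / V _ V: fires at position(s) 8: varubsidezbof
surface: varubsidezbof

cell KEL=ol, NUM=ib, CLASS=ki, TOR=gu:
underlying: m-rub-si-lek-bof
1. f -> v, k -> g, p -> b, s -> z, t -> d / _ Z: fires at position(s) 9: mrubsilegbof
2. k -> g, p -> b, t -> d / V _ V: no change
surface: mrubsilegbof

cell KEL=ki, NUM=vo, CLASS=mi, TOR=so:
underlying: ze-rub-de-fe-iti
1. f -> v, k -> g, p -> b, s -> z, t -> d / _ Z: no change
2. k -> g, p -> b, t -> d / V _ V: fires at position(s) 11: zerubdefeidi
surface: zerubdefeidi

cell KEL=ki, NUM=ib, CLASS=so, TOR=so:
underlying: va-rub-si-fe-iti
1. f -> v, k -> g, p -> b, s -> z, t -> d / _ Z: no change
2. k -> g, p -> b, t -> d / V _ V: fires at position(s) 11: varubsifeidi
surface: varubsifeidi


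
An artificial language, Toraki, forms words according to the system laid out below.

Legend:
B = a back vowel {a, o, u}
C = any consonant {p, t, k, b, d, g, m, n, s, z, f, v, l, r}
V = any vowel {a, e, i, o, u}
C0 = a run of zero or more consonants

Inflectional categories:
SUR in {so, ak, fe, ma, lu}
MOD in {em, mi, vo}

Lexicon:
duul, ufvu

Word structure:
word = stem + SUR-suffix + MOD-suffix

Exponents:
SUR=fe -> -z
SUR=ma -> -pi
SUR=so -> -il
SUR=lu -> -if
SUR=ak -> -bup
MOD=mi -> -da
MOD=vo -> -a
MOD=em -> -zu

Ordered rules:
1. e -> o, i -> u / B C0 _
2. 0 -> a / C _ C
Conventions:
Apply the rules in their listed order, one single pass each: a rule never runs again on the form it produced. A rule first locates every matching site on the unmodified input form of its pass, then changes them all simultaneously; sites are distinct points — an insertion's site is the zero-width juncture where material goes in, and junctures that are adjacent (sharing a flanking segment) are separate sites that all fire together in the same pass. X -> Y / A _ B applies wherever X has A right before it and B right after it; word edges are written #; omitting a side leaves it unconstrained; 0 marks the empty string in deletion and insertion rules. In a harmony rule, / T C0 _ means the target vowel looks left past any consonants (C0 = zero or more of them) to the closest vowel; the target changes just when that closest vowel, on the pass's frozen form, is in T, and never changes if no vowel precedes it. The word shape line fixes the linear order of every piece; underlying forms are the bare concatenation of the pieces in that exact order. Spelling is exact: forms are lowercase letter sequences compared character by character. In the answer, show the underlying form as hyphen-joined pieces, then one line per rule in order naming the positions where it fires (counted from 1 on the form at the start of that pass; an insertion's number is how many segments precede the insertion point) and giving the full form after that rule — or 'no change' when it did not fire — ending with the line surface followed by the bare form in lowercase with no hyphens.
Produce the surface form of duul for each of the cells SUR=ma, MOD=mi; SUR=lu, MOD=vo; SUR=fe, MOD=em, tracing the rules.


cell SUR=ma, MOD=mi:
underlying: duul-pi-da
1. e -> o, i -> u / B C0 _: fires at position(s) 6: duulpuda
2. 0 -> a / C _ C: inserts after position(s) 4: duulapuda
surface: duulapuda

cell SUR=lu, MOD=vo:
underlying: duul-if-a
1. e -> o, i -> u / B C0 _: fires at position(s) 5: duulufa
2. 0 -> a / C _ C: no change
surface: duulufa

cell SUR=fe, MOD=em:
underlying: duul-z-zu
1. e -> o, i -> u / B C0 _: no change
2. 0 -> a / C _ C: inserts after position(s) 4, 5: duulazazu
surface: duulazazu


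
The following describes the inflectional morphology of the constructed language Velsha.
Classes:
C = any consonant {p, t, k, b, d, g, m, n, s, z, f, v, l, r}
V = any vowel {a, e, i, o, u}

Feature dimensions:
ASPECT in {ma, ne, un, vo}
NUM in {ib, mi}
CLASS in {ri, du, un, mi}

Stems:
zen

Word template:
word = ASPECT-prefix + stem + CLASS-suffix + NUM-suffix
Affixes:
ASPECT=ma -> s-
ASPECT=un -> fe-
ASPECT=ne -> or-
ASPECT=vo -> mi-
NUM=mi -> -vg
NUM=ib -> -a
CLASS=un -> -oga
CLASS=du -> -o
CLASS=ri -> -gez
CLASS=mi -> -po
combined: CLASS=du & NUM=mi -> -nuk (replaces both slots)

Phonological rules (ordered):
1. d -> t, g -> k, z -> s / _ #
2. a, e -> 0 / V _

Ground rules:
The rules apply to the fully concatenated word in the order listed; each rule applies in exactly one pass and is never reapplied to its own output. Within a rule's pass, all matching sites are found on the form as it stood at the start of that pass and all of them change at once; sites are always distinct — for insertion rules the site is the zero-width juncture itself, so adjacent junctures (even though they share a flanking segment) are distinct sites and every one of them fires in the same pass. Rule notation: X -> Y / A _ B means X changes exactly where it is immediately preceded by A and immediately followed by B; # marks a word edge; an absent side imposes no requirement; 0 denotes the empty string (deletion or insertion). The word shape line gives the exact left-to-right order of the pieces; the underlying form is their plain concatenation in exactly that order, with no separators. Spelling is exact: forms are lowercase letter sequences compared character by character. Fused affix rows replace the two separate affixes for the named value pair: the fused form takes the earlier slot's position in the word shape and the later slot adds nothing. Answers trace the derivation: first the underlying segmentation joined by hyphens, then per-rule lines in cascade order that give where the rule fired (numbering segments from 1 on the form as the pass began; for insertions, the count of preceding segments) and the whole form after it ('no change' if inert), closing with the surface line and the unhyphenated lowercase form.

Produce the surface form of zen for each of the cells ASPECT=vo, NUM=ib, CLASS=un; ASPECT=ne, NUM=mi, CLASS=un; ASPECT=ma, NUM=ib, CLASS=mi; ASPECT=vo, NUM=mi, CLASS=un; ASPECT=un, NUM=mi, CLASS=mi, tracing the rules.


cell ASPECT=vo, NUM=ib, CLASS=un:
underlying: mi-zen-oga-a
1. d -> t, g -> k, z -> s / _ #: no change
2. a, e -> 0 / V _: fires at position(s) 9: mizenoga
surface: mizenoga

cell ASPECT=ne, NUM=mi, CLASS=un:
underlying: or-zen-oga-vg
1. d -> t, g -> k, z -> s / _ #: fires at position(s) 10: orzenogavk
2. a, e -> 0 / V _: no change
surface: orzenogavk

cell ASPECT=ma, NUM=ib, CLASS=mi:
underlying: s-zen-po-a
1. d -> t, g -> k, z -> s / _ #: no change
2. a, e -> 0 / V _: fires at position(s) 7: szenpo
surface: szenpo

cell ASPECT=vo, NUM=mi, CLASS=un:
underlying: mi-zen-oga-vg
1. d -> t, g -> k, z -> s / _ #: fires at position(s) 10: mizenogavk
2. a, e -> 0 / V _: no change
surface: mizenogavk

cell ASPECT=un, NUM=mi, CLASS=mi:
underlying: fe-zen-po-vg
1. d -> t, g -> k, z -> s / _ #: fires at position(s) 9: fezenpovk
2. a, e -> 0 / V _: no change
surface: fezenpovk


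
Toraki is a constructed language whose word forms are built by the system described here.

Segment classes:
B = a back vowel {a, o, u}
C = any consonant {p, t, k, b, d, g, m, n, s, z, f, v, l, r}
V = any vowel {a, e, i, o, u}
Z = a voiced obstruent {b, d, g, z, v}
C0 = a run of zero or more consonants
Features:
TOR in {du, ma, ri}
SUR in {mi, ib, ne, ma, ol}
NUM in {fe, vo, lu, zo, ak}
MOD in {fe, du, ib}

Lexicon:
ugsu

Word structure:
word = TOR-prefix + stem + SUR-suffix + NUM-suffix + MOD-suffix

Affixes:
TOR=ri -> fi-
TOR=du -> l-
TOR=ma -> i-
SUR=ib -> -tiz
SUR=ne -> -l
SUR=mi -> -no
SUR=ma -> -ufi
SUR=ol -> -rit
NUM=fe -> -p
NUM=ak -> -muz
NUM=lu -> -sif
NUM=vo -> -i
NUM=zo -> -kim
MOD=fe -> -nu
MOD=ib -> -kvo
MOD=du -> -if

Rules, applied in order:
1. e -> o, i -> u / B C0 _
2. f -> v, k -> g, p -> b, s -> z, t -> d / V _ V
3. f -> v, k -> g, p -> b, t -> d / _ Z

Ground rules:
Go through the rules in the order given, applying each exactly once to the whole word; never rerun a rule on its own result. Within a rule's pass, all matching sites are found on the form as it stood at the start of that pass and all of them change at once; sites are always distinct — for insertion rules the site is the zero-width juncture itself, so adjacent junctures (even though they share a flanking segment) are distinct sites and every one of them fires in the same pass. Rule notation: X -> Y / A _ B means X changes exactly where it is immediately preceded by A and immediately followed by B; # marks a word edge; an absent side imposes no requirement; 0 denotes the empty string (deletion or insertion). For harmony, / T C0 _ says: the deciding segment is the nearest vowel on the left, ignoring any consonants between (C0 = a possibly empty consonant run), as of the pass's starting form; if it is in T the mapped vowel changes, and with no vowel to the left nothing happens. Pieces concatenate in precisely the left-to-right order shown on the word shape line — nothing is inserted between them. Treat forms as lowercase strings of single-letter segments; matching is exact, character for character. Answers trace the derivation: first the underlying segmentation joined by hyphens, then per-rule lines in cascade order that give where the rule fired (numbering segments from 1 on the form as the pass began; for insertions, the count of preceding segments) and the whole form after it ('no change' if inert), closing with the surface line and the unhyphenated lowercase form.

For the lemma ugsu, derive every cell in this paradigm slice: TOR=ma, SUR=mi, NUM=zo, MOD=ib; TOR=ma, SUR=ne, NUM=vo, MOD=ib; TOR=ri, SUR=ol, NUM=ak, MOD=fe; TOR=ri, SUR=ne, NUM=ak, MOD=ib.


cell TOR=ma, SUR=mi, NUM=zo, MOD=ib:
underlying: i-ugsu-no-kim-kvo
1. e -> o, i -> u / B C0 _: fires at position(s) 9: iugsunokumkvo
2. f -> v, k -> g, p -> b, s -> z, t -> d / V _ V: fires at position(s) 8: iugsunogumkvo
3. f -> v, k -> g, p -> b, t -> d / _ Z: fires at position(s) 11: iugsunogumgvo
surface: iugsunogumgvo

cell TOR=ma, SUR=ne, NUM=vo, MOD=ib:
underlying: i-ugsu-l-i-kvo
1. e -> o, i -> u / B C0 _: fires at position(s) 7: iugsulukvo
2. f -> v, k -> g, p -> b, s -> z, t -> d / V _ V: no change
3. f -> v, k -> g, p -> b, t -> d / _ Z: fires at position(s) 8: iugsulugvo
surface: iugsulugvo

cell TOR=ri, SUR=ol, NUM=ak, MOD=fe:
underlying: fi-ugsu-rit-muz-nu
1. e -> o, i -> u / B C0 _: fires at position(s) 8: fiugsurutmuznu
2. f -> v, k -> g, p -> b, s -> z, t -> d / V _ V: no change
3. f -> v, k -> g, p -> b, t -> d / _ Z: no change
surface: fiugsurutmuznu

cell TOR=ri, SUR=ne, NUM=ak, MOD=ib:
underlying: fi-ugsu-l-muz-kvo
1. e -> o, i -> u / B C0 _: no change
2. f -> v, k -> g, p -> b, s -> z, t -> d / V _ V: no change
3. f -> v, k -> g, p -> b, t -> d / _ Z: fires at position(s) 11: fiugsulmuzgvo
surface: fiugsulmuzgvo


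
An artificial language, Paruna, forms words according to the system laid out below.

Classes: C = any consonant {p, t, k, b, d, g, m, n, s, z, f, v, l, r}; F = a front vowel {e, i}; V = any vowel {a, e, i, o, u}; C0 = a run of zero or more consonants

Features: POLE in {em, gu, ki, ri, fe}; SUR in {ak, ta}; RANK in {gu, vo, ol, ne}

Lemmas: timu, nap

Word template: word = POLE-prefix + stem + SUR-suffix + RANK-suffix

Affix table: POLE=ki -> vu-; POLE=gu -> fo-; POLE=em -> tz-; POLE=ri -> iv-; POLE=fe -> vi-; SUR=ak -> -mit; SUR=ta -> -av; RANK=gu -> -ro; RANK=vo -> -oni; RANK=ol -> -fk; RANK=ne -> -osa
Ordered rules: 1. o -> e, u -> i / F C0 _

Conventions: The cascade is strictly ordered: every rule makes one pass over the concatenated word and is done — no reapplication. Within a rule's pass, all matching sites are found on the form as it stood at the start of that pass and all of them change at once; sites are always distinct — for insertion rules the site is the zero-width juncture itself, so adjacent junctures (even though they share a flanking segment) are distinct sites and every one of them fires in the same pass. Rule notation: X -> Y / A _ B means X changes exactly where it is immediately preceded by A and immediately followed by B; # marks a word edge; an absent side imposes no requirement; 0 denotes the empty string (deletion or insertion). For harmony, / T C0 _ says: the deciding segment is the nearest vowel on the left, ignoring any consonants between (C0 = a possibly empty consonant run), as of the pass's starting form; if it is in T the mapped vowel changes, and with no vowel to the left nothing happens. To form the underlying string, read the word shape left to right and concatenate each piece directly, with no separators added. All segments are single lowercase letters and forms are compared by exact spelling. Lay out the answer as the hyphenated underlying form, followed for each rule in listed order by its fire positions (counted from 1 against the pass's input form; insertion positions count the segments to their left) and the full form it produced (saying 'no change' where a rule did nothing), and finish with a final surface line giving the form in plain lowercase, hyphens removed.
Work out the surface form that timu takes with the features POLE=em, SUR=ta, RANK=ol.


underlying: tz-timu-av-fk
1. o -> e, u -> i / F C0 _: fires at position(s) 6: tztimiavfk
surface: tztimiavfk


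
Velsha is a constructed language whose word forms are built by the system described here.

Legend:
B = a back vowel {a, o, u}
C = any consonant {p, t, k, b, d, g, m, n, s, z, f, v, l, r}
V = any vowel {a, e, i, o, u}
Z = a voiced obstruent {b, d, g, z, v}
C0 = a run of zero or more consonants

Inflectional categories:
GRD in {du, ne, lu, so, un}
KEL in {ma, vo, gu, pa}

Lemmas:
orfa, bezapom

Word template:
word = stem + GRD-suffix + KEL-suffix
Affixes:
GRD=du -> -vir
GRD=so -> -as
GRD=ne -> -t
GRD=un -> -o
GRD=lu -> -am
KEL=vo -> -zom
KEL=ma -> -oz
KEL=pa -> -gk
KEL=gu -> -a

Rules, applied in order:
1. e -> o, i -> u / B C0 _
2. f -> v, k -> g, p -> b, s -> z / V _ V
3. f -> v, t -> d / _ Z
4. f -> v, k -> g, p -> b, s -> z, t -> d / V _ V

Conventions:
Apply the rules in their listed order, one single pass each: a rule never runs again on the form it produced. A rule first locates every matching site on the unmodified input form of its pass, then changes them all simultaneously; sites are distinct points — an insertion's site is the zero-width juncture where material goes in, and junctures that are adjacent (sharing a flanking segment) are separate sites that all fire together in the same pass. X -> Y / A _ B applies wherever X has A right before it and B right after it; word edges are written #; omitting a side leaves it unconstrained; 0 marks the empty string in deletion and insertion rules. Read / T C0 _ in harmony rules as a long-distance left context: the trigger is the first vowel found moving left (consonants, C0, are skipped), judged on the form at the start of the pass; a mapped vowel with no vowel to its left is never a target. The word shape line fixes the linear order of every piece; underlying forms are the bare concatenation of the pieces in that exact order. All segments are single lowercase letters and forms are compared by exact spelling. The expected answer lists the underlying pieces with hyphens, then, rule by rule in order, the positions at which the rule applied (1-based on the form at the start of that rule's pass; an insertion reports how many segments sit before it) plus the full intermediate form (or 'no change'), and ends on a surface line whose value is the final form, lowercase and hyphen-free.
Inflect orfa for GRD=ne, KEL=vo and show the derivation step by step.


underlying: orfa-t-zom
1. e -> o, i -> u / B C0 _: no change
2. f -> v, k -> g, p -> b, s -> z / V _ V: no change
3. f -> v, t -> d / _ Z: fires at position(s) 5: orfadzom
4. f -> v, k -> g, p -> b, s -> z, t -> d / V _ V: no change
surface: orfadzom


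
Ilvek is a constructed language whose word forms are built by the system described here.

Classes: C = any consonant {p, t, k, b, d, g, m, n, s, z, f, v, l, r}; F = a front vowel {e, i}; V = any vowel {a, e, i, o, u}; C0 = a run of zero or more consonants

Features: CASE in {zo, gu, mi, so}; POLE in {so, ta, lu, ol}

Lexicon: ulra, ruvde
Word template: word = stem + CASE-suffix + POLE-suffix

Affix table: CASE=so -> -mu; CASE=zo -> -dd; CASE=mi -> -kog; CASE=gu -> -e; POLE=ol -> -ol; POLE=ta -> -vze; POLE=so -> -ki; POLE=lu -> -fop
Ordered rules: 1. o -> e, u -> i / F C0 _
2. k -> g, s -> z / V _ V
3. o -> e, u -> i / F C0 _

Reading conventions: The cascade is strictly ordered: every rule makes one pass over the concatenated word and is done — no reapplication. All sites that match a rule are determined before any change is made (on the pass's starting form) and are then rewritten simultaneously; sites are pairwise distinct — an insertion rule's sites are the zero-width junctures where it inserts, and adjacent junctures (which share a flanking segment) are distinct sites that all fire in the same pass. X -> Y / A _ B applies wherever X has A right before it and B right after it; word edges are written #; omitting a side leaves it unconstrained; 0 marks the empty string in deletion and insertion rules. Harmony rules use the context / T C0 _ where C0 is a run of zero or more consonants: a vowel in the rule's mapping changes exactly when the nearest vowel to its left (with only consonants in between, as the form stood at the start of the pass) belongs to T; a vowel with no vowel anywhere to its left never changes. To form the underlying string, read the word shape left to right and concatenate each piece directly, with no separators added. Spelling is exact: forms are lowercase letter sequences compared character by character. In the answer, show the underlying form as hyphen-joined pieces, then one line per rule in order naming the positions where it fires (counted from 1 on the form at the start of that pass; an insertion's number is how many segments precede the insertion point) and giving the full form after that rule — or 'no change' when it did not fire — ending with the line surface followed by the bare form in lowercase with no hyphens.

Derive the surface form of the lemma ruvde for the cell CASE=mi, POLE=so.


underlying: ruvde-kog-ki
1. o -> e, u -> i / F C0 _: fires at position(s) 7: ruvdekegki
2. k -> g, s -> z / V _ V: fires at position(s) 6: ruvdegegki
3. o -> e, u -> i / F C0 _: no change
surface: ruvdegegki
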